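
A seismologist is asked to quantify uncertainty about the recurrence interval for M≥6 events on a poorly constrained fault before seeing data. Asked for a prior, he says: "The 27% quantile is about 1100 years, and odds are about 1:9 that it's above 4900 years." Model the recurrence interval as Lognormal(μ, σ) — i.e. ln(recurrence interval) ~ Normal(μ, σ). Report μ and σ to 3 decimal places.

If T ~ Lognormal(μ,σ) then ln T ~ Normal(μ,σ), so the p-quantile of ln T is μ + z_p·σ.
ln(1100) = 7.003 and ln(4900) = 8.497; z_{0.27} = -0.6128, z_{0.9} = 1.282.
σ = (8.497 − 7.003)/(1.282 − (-0.6128)) = 0.789.
μ = 7.003 − (-0.6128)·0.789 = 7.486.

μ ≈ 7.486, σ ≈ 0.789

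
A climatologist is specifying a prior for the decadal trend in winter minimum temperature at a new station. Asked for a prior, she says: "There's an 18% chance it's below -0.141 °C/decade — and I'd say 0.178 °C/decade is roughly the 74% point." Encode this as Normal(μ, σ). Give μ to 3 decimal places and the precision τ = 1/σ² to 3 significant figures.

For Normal(μ,σ), the p-quantile is μ + z_p·σ. Here z_{0.18} = -0.9154, z_{0.74} = 0.6433.
So -0.141 = μ − 0.9154σ and 0.178 = μ + 0.6433σ.
Subtracting: σ = (0.178 − -0.141)/(0.6433 − (-0.9154)) = 0.205.
Then μ = -0.141 − (-0.9154)·0.205 = 0.046.
Precision τ = 1/σ² = 1/0.2047² = 23.9.

μ = 0.046, τ = 23.9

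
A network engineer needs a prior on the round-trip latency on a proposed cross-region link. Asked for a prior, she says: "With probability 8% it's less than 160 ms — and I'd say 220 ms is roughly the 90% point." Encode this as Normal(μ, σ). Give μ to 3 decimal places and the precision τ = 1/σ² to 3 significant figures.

μ = 191.379, τ = 0.002

The p-quantile of Normal(μ,σ) is μ + z_p·σ, with z_{0.08} = -1.405 and z_{0.9} = 1.282.
Eliminate σ: μ = (z₂·x₁ − z₁·x₂)/(z₂ − z₁) = (1.282·160 − (-1.405)·220)/2.687 = 191.379.
Then σ = (x₂ − x₁)/(z₂ − z₁) = (220 − 160)/2.687 = 22.333.
Precision τ = 1/σ² = 1/22.33² = 0.002.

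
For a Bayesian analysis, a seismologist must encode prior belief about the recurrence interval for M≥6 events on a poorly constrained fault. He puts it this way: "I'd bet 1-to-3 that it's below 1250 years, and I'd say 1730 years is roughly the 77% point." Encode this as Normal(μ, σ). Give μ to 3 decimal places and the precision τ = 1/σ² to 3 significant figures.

For Normal(μ,σ), the p-quantile is μ + z_p·σ. Here z_{0.25} = -0.6745, z_{0.77} = 0.7388.
So 1250 = μ − 0.6745σ and 1730 = μ + 0.7388σ.
Subtracting: σ = (1730 − 1250)/(0.7388 − (-0.6745)) = 339.622.
Then μ = 1250 − (-0.6745)·339.622 = 1479.071.
Precision τ = 1/σ² = 1/339.6² = 8.67e-06.

μ = 1479.071, τ = 8.67e-06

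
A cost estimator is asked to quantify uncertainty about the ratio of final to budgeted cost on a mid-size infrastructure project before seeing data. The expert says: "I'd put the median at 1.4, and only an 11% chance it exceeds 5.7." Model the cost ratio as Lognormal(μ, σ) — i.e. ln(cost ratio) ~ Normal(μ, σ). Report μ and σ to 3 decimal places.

μ ≈ 0.336, σ ≈ 1.145

If T ~ Lognormal(μ,σ) then ln T ~ Normal(μ,σ), so the p-quantile of ln T is μ + z_p·σ.
ln(1.4) = 0.3365 and ln(5.7) = 1.74; z_{0.5} = 0, z_{0.89} = 1.227.
σ = (1.74 − 0.3365)/(1.227 − (0)) = 1.145.
μ = 0.3365 − (0)·1.145 = 0.336.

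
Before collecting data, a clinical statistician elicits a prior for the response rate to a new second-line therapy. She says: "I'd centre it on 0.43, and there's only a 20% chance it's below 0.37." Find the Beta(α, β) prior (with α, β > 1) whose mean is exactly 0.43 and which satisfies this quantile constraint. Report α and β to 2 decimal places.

With mean 0.43 fixed, write α = 0.43s, β = 0.57s where s = α+β.
Need P(θ < 0.37) = 0.2 under Beta(0.43s, 0.57s). Normal approximation: (q−m)/√(m(1−m)/s) ≈ z_{0.2} = -0.842, so s ≈ 0.43·0.57·(-0.842)²/(0.37−0.43)² = 48.2.
At s = 48.2: P(θ<0.37) ≈ 0.201. Adjusting to match 0.2 gives s ≈ 48.78.
So α = 0.43·48.78 ≈ 20.97, β = 0.57·48.78 ≈ 27.80.

α ≈ 20.97, β ≈ 27.80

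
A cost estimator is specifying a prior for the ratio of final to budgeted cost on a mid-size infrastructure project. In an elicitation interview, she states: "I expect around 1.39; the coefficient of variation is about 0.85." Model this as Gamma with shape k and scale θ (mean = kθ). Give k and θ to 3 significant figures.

For Gamma(k, scale θ): mean = kθ, variance = kθ², so CV = 1/√k.
CV = 0.85, hence k = 1/CV² = 1.38.
Then θ = mean/k = 1.39/1.38 = 1.

k ≈ 1.38, θ ≈ 1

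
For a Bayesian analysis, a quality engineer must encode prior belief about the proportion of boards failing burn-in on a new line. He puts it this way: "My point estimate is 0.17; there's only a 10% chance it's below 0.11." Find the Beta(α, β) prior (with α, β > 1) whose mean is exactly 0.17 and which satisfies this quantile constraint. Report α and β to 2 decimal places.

α ≈ 9.87, β ≈ 48.20

With mean 0.17 fixed, write α = 0.17s, β = 0.83s where s = α+β.
Need P(θ < 0.11) = 0.1 under Beta(0.17s, 0.83s). Normal approximation: (q−m)/√(m(1−m)/s) ≈ z_{0.1} = -1.28, so s ≈ 0.17·0.83·(-1.28)²/(0.11−0.17)² = 64.4.
At s = 64.4: P(θ<0.11) ≈ 0.087. Adjusting to match 0.1 gives s ≈ 58.07.
So α = 0.17·58.07 ≈ 9.87, β = 0.83·58.07 ≈ 48.20.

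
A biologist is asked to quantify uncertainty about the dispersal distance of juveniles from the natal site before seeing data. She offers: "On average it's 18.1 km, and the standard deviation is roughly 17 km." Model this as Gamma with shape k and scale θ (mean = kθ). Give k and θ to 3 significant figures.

For Gamma(k, scale θ): mean = kθ, variance = kθ², so CV = 1/√k.
CV = SD/mean = 17/18.1 = 0.9392, hence k = 1/CV² = 1.13.
Then θ = mean/k = 18.1/1.13 = 16.

k ≈ 1.13, θ ≈ 16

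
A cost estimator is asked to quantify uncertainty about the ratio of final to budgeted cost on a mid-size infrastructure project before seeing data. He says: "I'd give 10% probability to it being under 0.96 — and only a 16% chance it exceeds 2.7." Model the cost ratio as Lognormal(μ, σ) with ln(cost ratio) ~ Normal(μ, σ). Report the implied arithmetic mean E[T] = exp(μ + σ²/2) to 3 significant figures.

E[T] ≈ 1.91

If T ~ Lognormal(μ,σ) then ln T ~ Normal(μ,σ), so the p-quantile of ln T is μ + z_p·σ.
ln(0.96) = -0.04082 and ln(2.7) = 0.9933; z_{0.1} = -1.282, z_{0.84} = 0.9945.
σ = (0.9933 − -0.04082)/(0.9945 − (-1.282)) = 0.454.
μ = -0.04082 − (-1.282)·0.454 = 0.541.
E[T] = exp(μ + σ²/2) = exp(0.541 + 0.1032) = 1.91.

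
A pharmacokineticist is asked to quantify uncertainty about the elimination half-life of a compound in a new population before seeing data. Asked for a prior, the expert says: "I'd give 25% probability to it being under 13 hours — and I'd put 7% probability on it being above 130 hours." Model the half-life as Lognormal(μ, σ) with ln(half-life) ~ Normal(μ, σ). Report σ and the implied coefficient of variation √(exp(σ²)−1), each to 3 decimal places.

σ ≈ 1.071, CV ≈ 1.466

If T ~ Lognormal(μ,σ) then ln T ~ Normal(μ,σ), so the p-quantile of ln T is μ + z_p·σ.
ln(13) = 2.565 and ln(130) = 4.868; z_{0.25} = -0.6745, z_{0.93} = 1.476.
σ = (4.868 − 2.565)/(1.476 − (-0.6745)) = 1.071.
μ = 2.565 − (-0.6745)·1.071 = 3.287.
CV = √(exp(σ²)−1) = √(exp(1.1467)−1) = 1.466.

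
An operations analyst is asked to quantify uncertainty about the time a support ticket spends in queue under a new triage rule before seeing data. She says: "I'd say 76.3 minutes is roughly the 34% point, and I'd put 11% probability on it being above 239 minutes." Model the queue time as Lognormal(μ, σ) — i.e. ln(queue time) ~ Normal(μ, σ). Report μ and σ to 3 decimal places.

If T ~ Lognormal(μ,σ) then ln T ~ Normal(μ,σ), so the p-quantile of ln T is μ + z_p·σ.
ln(76.3) = 4.335 and ln(239) = 5.476; z_{0.34} = -0.4125, z_{0.89} = 1.227.
σ = (5.476 − 4.335)/(1.227 − (-0.4125)) = 0.697.
μ = 4.335 − (-0.4125)·0.697 = 4.622.

μ ≈ 4.622, σ ≈ 0.697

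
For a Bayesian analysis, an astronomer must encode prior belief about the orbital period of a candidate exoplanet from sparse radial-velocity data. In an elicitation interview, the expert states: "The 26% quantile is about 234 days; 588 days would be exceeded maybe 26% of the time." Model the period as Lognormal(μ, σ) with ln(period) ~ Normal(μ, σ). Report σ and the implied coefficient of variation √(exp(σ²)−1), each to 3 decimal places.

σ ≈ 0.716, CV ≈ 0.819

If T ~ Lognormal(μ,σ) then ln T ~ Normal(μ,σ), so the p-quantile of ln T is μ + z_p·σ.
ln(234) = 5.455 and ln(588) = 6.377; z_{0.26} = -0.6433, z_{0.74} = 0.6433.
σ = (6.377 − 5.455)/(0.6433 − (-0.6433)) = 0.716.
μ = 5.455 − (-0.6433)·0.716 = 5.916.
CV = √(exp(σ²)−1) = √(exp(0.5128)−1) = 0.819.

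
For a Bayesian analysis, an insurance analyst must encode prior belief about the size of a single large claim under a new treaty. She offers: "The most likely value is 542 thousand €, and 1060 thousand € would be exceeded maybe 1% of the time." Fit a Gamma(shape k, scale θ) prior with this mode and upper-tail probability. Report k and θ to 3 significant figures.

k ≈ 12, θ ≈ 49.4

Gamma(k,θ) with k>1 has mode (k−1)θ, so θ = 542/(k−1).
Need P(X < 1060) = 0.99 with θ tied to k this way. Start at k = 2, θ = 542: P(X<1060) ≈ 0.582.
Too low — raise k to concentrate. Iterating converges to k ≈ 12.
Then θ = 542/(12−1) ≈ 49.4.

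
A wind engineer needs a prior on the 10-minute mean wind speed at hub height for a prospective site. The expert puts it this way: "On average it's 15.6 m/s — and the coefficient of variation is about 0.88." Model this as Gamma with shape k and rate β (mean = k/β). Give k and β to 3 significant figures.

For Gamma(k, rate β): mean = k/β, variance = k/β², so CV = 1/√k.
CV = 0.88, hence k = 1/CV² = 1.29.
Then β = k/mean = 1.29/15.6 = 0.0828.

k ≈ 1.29, β ≈ 0.0828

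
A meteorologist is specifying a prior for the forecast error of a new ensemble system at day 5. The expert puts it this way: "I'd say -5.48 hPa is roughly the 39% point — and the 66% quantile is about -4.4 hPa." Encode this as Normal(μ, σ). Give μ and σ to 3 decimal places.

μ = -5.044, σ = 1.561

The p-quantile of Normal(μ,σ) is μ + z_p·σ, with z_{0.39} = -0.2793 and z_{0.66} = 0.4125.
Eliminate σ: μ = (z₂·x₁ − z₁·x₂)/(z₂ − z₁) = (0.4125·-5.48 − (-0.2793)·-4.4)/0.6918 = -5.044.
Then σ = (x₂ − x₁)/(z₂ − z₁) = (-4.4 − -5.48)/0.6918 = 1.561.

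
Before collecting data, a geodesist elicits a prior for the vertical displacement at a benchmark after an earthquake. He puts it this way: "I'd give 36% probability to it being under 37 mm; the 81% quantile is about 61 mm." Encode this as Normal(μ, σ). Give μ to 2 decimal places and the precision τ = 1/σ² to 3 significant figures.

μ = 43.96, τ = 0.00265

The p-quantile of Normal(μ,σ) is μ + z_p·σ, with z_{0.36} = -0.3585 and z_{0.81} = 0.8779.
Eliminate σ: μ = (z₂·x₁ − z₁·x₂)/(z₂ − z₁) = (0.8779·37 − (-0.3585)·61)/1.236 = 43.96.
Then σ = (x₂ − x₁)/(z₂ − z₁) = (61 − 37)/1.236 = 19.41.
Precision τ = 1/σ² = 1/19.41² = 0.00265.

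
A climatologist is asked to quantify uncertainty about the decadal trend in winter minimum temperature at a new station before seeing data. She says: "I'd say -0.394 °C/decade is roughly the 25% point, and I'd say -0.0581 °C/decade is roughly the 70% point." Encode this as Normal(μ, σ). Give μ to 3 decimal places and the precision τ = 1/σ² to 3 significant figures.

The p-quantile of Normal(μ,σ) is μ + z_p·σ, with z_{0.25} = -0.6745 and z_{0.7} = 0.5244.
Eliminate σ: μ = (z₂·x₁ − z₁·x₂)/(z₂ − z₁) = (0.5244·-0.394 − (-0.6745)·-0.0581)/1.199 = -0.205.
Then σ = (x₂ − x₁)/(z₂ − z₁) = (-0.0581 − -0.394)/1.199 = 0.280.
Precision τ = 1/σ² = 1/0.2802² = 12.7.

μ = -0.205, τ = 12.7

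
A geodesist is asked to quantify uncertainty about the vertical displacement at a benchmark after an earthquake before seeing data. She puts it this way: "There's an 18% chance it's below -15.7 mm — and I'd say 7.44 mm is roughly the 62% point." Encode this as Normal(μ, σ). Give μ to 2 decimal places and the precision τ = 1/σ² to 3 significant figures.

μ = 1.65, τ = 0.00278

The p-quantile of Normal(μ,σ) is μ + z_p·σ, with z_{0.18} = -0.9154 and z_{0.62} = 0.3055.
Eliminate σ: μ = (z₂·x₁ − z₁·x₂)/(z₂ − z₁) = (0.3055·-15.7 − (-0.9154)·7.44)/1.221 = 1.65.
Then σ = (x₂ − x₁)/(z₂ − z₁) = (7.44 − -15.7)/1.221 = 18.95.
Precision τ = 1/σ² = 1/18.95² = 0.00278.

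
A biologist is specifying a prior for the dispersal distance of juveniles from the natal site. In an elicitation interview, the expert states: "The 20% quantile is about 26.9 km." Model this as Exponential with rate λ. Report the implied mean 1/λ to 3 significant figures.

P(T < 26.9) = 1 − e^(−λ·26.9) = 0.2, so λ = −ln(1−0.2)/26.9 = −ln(0.8)/26.9 = 0.0083.
Mean = 1/λ = 121 km.

mean ≈ 121 km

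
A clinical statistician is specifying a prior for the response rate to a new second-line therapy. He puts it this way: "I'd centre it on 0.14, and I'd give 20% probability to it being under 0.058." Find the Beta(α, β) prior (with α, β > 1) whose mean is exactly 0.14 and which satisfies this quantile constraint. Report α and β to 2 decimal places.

α ≈ 1.77, β ≈ 10.86

With mean 0.14 fixed, write α = 0.14s, β = 0.86s where s = α+β.
Need P(θ < 0.058) = 0.2 under Beta(0.14s, 0.86s). Normal approximation: (q−m)/√(m(1−m)/s) ≈ z_{0.2} = -0.842, so s ≈ 0.14·0.86·(-0.842)²/(0.058−0.14)² = 12.7.
At s = 12.7: P(θ<0.058) ≈ 0.199. Adjusting to match 0.2 gives s ≈ 12.63.
So α = 0.14·12.63 ≈ 1.77, β = 0.86·12.63 ≈ 10.86.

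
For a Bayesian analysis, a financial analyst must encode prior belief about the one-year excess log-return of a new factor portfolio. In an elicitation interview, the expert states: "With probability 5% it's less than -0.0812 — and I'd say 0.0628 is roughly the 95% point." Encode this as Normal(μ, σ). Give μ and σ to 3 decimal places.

μ = -0.009, σ = 0.044

The p-quantile of Normal(μ,σ) is μ + z_p·σ, with z_{0.05} = -1.645 and z_{0.95} = 1.645.
Eliminate σ: μ = (z₂·x₁ − z₁·x₂)/(z₂ − z₁) = (1.645·-0.0812 − (-1.645)·0.0628)/3.29 = -0.009.
Then σ = (x₂ − x₁)/(z₂ − z₁) = (0.0628 − -0.0812)/3.29 = 0.044.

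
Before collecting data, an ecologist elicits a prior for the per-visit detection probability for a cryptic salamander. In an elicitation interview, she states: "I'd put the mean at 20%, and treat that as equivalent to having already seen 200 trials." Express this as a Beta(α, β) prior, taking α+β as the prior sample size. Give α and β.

Under the effective-sample-size interpretation, Beta(α, β) has prior mean α/(α+β) and prior sample size α+β.
So α+β = 200 and α/(α+β) = 0.2, giving α = 0.2·200 = 40 and β = 200 − 40 = 160.

α = 40, β = 160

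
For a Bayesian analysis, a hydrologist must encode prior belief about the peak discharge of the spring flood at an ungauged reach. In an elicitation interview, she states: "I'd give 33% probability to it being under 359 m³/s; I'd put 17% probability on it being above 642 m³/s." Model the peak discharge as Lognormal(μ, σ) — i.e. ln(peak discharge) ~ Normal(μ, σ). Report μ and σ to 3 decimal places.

If T ~ Lognormal(μ,σ) then ln T ~ Normal(μ,σ), so the p-quantile of ln T is μ + z_p·σ.
ln(359) = 5.883 and ln(642) = 6.465; z_{0.33} = -0.4399, z_{0.83} = 0.9542.
σ = (6.465 − 5.883)/(0.9542 − (-0.4399)) = 0.417.
μ = 5.883 − (-0.4399)·0.417 = 6.067.

μ ≈ 6.067, σ ≈ 0.417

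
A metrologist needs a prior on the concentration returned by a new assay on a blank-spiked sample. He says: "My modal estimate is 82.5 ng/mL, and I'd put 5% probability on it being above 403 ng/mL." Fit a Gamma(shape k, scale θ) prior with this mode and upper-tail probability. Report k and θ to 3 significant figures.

Gamma(k,θ) with k>1 has mode (k−1)θ, so θ = 82.5/(k−1).
Need P(X < 403) = 0.95 with θ tied to k this way. Start at k = 2, θ = 82.5: P(X<403) ≈ 0.956.
Too high — lower k to spread out. Iterating converges to k ≈ 1.96.
Then θ = 82.5/(1.96−1) ≈ 86.2.

k ≈ 1.96, θ ≈ 86.2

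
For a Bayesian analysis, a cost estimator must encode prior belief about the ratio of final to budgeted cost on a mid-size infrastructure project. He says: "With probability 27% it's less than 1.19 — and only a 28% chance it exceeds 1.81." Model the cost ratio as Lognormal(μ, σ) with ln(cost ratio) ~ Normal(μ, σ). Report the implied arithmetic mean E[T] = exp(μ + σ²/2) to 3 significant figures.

E[T] ≈ 1.57

If T ~ Lognormal(μ,σ) then ln T ~ Normal(μ,σ), so the p-quantile of ln T is μ + z_p·σ.
ln(1.19) = 0.174 and ln(1.81) = 0.5933; z_{0.27} = -0.6128, z_{0.72} = 0.5828.
σ = (0.5933 − 0.174)/(0.5828 − (-0.6128)) = 0.351.
μ = 0.174 − (-0.6128)·0.351 = 0.389.
E[T] = exp(μ + σ²/2) = exp(0.389 + 0.0615) = 1.57.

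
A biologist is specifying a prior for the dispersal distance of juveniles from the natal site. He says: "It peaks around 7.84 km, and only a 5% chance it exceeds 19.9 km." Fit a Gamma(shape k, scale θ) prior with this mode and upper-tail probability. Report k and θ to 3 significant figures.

k ≈ 4.12, θ ≈ 2.51

Gamma(k,θ) with k>1 has mode (k−1)θ, so θ = 7.84/(k−1).
Need P(X < 19.9) = 0.95 with θ tied to k this way. Start at k = 2, θ = 7.84: P(X<19.9) ≈ 0.720.
Too low — raise k to concentrate. Iterating converges to k ≈ 4.12.
Then θ = 7.84/(4.12−1) ≈ 2.51.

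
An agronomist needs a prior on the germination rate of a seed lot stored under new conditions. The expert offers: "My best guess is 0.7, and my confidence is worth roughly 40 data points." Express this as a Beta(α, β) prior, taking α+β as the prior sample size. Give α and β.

Under the effective-sample-size interpretation, Beta(α, β) has prior mean α/(α+β) and prior sample size α+β.
So α+β = 40 and α/(α+β) = 0.7, giving α = 0.7·40 = 28 and β = 40 − 28 = 12.

α = 28, β = 12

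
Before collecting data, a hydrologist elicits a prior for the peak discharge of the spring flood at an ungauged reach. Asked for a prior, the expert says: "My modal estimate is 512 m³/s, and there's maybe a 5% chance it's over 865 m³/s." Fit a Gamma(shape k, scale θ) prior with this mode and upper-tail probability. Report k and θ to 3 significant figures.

Gamma(k,θ) with k>1 has mode (k−1)θ, so θ = 512/(k−1).
Need P(X < 865) = 0.95 with θ tied to k this way. Start at k = 2, θ = 512: P(X<865) ≈ 0.503.
Too low — raise k to concentrate. Iterating converges to k ≈ 11.2.
Then θ = 512/(11.2−1) ≈ 50.4.

k ≈ 11.2, θ ≈ 50.4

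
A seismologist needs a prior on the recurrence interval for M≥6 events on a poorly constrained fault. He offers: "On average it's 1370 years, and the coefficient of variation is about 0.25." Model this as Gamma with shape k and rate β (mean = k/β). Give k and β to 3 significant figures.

For Gamma(k, rate β): mean = k/β, variance = k/β², so CV = 1/√k.
CV = 0.25, hence k = 1/CV² = 16.
Then β = k/mean = 16/1370 = 0.0117.

k ≈ 16, β ≈ 0.0117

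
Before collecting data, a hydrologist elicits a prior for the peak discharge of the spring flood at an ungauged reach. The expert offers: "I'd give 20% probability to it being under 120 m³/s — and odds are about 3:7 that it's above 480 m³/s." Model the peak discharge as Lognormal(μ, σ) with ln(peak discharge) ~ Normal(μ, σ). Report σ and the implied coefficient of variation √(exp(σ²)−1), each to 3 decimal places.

σ ≈ 1.015, CV ≈ 1.342

If T ~ Lognormal(μ,σ) then ln T ~ Normal(μ,σ), so the p-quantile of ln T is μ + z_p·σ.
ln(120) = 4.787 and ln(480) = 6.174; z_{0.2} = -0.8416, z_{0.7} = 0.5244.
σ = (6.174 − 4.787)/(0.5244 − (-0.8416)) = 1.015.
μ = 4.787 − (-0.8416)·1.015 = 5.642.
CV = √(exp(σ²)−1) = √(exp(1.0299)−1) = 1.342.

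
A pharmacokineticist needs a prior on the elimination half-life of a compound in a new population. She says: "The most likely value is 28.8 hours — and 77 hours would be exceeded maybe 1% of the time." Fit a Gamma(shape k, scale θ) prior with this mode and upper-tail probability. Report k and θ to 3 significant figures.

Gamma(k,θ) with k>1 has mode (k−1)θ, so θ = 28.8/(k−1).
Need P(X < 77) = 0.99 with θ tied to k this way. Start at k = 2, θ = 28.8: P(X<77) ≈ 0.747.
Too low — raise k to concentrate. Iterating converges to k ≈ 5.78.
Then θ = 28.8/(5.78−1) ≈ 6.02.

k ≈ 5.78, θ ≈ 6.02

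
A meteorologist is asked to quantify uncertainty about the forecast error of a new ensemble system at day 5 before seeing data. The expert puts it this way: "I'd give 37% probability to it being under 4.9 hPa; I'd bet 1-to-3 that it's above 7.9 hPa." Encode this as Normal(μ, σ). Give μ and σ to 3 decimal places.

μ = 5.889, σ = 2.981

The p-quantile of Normal(μ,σ) is μ + z_p·σ, with z_{0.37} = -0.3319 and z_{0.75} = 0.6745.
Eliminate σ: μ = (z₂·x₁ − z₁·x₂)/(z₂ − z₁) = (0.6745·4.9 − (-0.3319)·7.9)/1.006 = 5.889.
Then σ = (x₂ − x₁)/(z₂ − z₁) = (7.9 − 4.9)/1.006 = 2.981.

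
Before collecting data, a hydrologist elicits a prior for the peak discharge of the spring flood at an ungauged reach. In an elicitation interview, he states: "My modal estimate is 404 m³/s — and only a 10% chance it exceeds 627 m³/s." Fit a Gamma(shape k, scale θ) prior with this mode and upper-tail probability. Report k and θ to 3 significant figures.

Gamma(k,θ) with k>1 has mode (k−1)θ, so θ = 404/(k−1).
Need P(X < 627) = 0.9 with θ tied to k this way. Start at k = 2, θ = 404: P(X<627) ≈ 0.459.
Too low — raise k to concentrate. Iterating converges to k ≈ 10.7.
Then θ = 404/(10.7−1) ≈ 41.7.

k ≈ 10.7, θ ≈ 41.7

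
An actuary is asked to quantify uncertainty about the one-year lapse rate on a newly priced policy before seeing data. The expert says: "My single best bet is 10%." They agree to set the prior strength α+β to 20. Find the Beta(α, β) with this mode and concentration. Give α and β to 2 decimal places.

For α,β > 1 the Beta mode is (α−1)/(α+β−2). With α+β = 20, the mode is (α−1)/18.
Set (α−1)/18 = 0.1 → α = 1 + 0.1·18 = 2.80.
β = 20 − α = 17.20.

α = 2.80, β = 17.20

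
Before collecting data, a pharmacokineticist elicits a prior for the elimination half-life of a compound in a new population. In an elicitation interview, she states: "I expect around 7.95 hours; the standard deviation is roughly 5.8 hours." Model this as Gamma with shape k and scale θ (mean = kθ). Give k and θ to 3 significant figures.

For Gamma(k, scale θ): mean = kθ, variance = kθ², so CV = 1/√k.
CV = SD/mean = 5.8/7.95 = 0.7296, hence k = 1/CV² = 1.88.
Then θ = mean/k = 7.95/1.88 = 4.23.

k ≈ 1.88, θ ≈ 4.23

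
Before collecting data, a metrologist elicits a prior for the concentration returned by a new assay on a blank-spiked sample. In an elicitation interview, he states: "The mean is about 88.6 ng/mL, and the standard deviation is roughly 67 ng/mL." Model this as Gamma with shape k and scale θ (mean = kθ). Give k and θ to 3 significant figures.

For Gamma(k, scale θ): mean = kθ, variance = kθ², so CV = 1/√k.
CV = SD/mean = 67/88.6 = 0.7562, hence k = 1/CV² = 1.75.
Then θ = mean/k = 88.6/1.75 = 50.7.

k ≈ 1.75, θ ≈ 50.7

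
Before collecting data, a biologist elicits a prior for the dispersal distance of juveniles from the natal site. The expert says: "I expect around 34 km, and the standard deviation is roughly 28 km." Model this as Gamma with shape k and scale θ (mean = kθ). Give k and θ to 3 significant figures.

For Gamma(k, scale θ): mean = kθ, variance = kθ², so CV = 1/√k.
CV = SD/mean = 28/34 = 0.8235, hence k = 1/CV² = 1.47.
Then θ = mean/k = 34/1.47 = 23.1.

k ≈ 1.47, θ ≈ 23.1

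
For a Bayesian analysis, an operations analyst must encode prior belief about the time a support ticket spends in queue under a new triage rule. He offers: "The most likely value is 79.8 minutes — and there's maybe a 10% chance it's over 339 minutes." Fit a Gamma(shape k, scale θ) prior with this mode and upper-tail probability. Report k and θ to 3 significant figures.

Gamma(k,θ) with k>1 has mode (k−1)θ, so θ = 79.8/(k−1).
Need P(X < 339) = 0.9 with θ tied to k this way. Start at k = 2, θ = 79.8: P(X<339) ≈ 0.925.
Too high — lower k to spread out. Iterating converges to k ≈ 1.87.
Then θ = 79.8/(1.87−1) ≈ 91.8.

k ≈ 1.87, θ ≈ 91.8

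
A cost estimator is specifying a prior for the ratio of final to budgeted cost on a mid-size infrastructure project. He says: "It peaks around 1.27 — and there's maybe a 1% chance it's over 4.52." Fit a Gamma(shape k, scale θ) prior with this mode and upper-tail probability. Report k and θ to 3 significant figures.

Gamma(k,θ) with k>1 has mode (k−1)θ, so θ = 1.27/(k−1).
Need P(X < 4.52) = 0.99 with θ tied to k this way. Start at k = 2, θ = 1.27: P(X<4.52) ≈ 0.870.
Too low — raise k to concentrate. Iterating converges to k ≈ 3.68.
Then θ = 1.27/(3.68−1) ≈ 0.475.

k ≈ 3.68, θ ≈ 0.475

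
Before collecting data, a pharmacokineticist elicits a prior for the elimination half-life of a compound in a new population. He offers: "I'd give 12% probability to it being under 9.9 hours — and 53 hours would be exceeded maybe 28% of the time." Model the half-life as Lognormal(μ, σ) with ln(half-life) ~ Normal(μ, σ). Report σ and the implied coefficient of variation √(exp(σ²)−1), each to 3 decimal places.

σ ≈ 0.954, CV ≈ 1.219

If T ~ Lognormal(μ,σ) then ln T ~ Normal(μ,σ), so the p-quantile of ln T is μ + z_p·σ.
ln(9.9) = 2.293 and ln(53) = 3.97; z_{0.12} = -1.175, z_{0.72} = 0.5828.
σ = (3.97 − 2.293)/(0.5828 − (-1.175)) = 0.954.
μ = 2.293 − (-1.175)·0.954 = 3.414.
CV = √(exp(σ²)−1) = √(exp(0.9110)−1) = 1.219.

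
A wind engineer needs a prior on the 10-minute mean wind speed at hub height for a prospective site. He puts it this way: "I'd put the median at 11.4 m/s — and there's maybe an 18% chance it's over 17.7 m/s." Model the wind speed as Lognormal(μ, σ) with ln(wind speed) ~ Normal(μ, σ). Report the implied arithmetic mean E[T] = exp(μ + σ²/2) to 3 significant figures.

If T ~ Lognormal(μ,σ) then ln T ~ Normal(μ,σ), so the p-quantile of ln T is μ + z_p·σ.
ln(11.4) = 2.434 and ln(17.7) = 2.874; z_{0.5} = 0, z_{0.82} = 0.9154.
σ = (2.874 − 2.434)/(0.9154 − (0)) = 0.481.
μ = 2.434 − (0)·0.481 = 2.434.
E[T] = exp(μ + σ²/2) = exp(2.434 + 0.1155) = 12.8 m/s.

E[T] ≈ 12.8 m/s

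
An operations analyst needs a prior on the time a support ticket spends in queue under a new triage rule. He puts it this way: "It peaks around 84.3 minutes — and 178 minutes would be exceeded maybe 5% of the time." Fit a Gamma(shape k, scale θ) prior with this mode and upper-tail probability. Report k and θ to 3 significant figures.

k ≈ 5.94, θ ≈ 17.1

Gamma(k,θ) with k>1 has mode (k−1)θ, so θ = 84.3/(k−1).
Need P(X < 178) = 0.95 with θ tied to k this way. Start at k = 2, θ = 84.3: P(X<178) ≈ 0.623.
Too low — raise k to concentrate. Iterating converges to k ≈ 5.94.
Then θ = 84.3/(5.94−1) ≈ 17.1.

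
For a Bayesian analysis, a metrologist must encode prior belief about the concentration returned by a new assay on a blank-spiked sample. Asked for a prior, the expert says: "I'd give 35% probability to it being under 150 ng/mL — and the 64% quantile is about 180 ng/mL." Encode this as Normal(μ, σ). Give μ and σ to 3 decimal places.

μ = 165.542, σ = 40.335

The p-quantile of Normal(μ,σ) is μ + z_p·σ, with z_{0.35} = -0.3853 and z_{0.64} = 0.3585.
Eliminate σ: μ = (z₂·x₁ − z₁·x₂)/(z₂ − z₁) = (0.3585·150 − (-0.3853)·180)/0.7438 = 165.542.
Then σ = (x₂ − x₁)/(z₂ − z₁) = (180 − 150)/0.7438 = 40.335.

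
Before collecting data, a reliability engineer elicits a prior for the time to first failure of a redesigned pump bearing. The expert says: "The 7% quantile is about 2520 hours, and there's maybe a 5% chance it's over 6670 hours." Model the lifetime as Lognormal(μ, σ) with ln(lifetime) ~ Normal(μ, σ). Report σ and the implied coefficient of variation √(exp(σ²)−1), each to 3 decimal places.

σ ≈ 0.312, CV ≈ 0.320

If T ~ Lognormal(μ,σ) then ln T ~ Normal(μ,σ), so the p-quantile of ln T is μ + z_p·σ.
ln(2520) = 7.832 and ln(6670) = 8.805; z_{0.07} = -1.476, z_{0.95} = 1.645.
σ = (8.805 − 7.832)/(1.645 − (-1.476)) = 0.312.
μ = 7.832 − (-1.476)·0.312 = 8.292.
CV = √(exp(σ²)−1) = √(exp(0.0973)−1) = 0.320.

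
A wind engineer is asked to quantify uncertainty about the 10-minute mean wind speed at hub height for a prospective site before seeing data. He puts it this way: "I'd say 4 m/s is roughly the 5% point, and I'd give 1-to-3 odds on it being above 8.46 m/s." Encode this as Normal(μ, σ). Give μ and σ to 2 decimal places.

μ = 7.16, σ = 1.92

For Normal(μ,σ), the p-quantile is μ + z_p·σ. Here z_{0.05} = -1.645, z_{0.75} = 0.6745.
So 4 = μ − 1.645σ and 8.46 = μ + 0.6745σ.
Subtracting: σ = (8.46 − 4)/(0.6745 − (-1.645)) = 1.92.
Then μ = 4 − (-1.645)·1.92 = 7.16.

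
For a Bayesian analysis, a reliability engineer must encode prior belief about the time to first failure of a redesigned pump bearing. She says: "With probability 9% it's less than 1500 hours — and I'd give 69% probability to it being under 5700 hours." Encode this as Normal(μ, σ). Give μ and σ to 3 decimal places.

For Normal(μ,σ), the p-quantile is μ + z_p·σ. Here z_{0.09} = -1.341, z_{0.69} = 0.4959.
So 1500 = μ − 1.341σ and 5700 = μ + 0.4959σ.
Subtracting: σ = (5700 − 1500)/(0.4959 − (-1.341)) = 2286.828.
Then μ = 1500 − (-1.341)·2286.828 = 4566.076.

μ = 4566.076, σ = 2286.828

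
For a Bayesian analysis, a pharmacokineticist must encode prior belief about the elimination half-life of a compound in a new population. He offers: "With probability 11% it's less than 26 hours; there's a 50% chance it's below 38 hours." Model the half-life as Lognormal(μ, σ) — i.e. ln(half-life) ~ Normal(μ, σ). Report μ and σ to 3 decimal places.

If T ~ Lognormal(μ,σ) then ln T ~ Normal(μ,σ), so the p-quantile of ln T is μ + z_p·σ.
ln(26) = 3.258 and ln(38) = 3.638; z_{0.11} = -1.227, z_{0.5} = 0.
σ = (3.638 − 3.258)/(0 − (-1.227)) = 0.309.
μ = 3.258 − (-1.227)·0.309 = 3.638.

μ ≈ 3.638, σ ≈ 0.309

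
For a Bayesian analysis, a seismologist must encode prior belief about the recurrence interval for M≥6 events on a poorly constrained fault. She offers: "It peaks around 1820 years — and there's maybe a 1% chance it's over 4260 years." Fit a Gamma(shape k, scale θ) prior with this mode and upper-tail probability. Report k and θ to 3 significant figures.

Gamma(k,θ) with k>1 has mode (k−1)θ, so θ = 1820/(k−1).
Need P(X < 4260) = 0.99 with θ tied to k this way. Start at k = 2, θ = 1820: P(X<4260) ≈ 0.678.
Too low — raise k to concentrate. Iterating converges to k ≈ 7.58.
Then θ = 1820/(7.58−1) ≈ 277.

k ≈ 7.58, θ ≈ 277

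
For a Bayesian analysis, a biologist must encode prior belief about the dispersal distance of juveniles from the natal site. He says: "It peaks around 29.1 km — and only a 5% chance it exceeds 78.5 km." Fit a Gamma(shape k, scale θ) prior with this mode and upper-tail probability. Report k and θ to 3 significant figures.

k ≈ 3.73, θ ≈ 10.7

Gamma(k,θ) with k>1 has mode (k−1)θ, so θ = 29.1/(k−1).
Need P(X < 78.5) = 0.95 with θ tied to k this way. Start at k = 2, θ = 29.1: P(X<78.5) ≈ 0.751.
Too low — raise k to concentrate. Iterating converges to k ≈ 3.73.
Then θ = 29.1/(3.73−1) ≈ 10.7.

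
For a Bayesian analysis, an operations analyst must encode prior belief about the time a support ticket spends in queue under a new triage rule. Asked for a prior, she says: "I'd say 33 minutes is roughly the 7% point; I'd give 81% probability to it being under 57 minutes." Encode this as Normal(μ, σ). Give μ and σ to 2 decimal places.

μ = 48.05, σ = 10.20

For Normal(μ,σ), the p-quantile is μ + z_p·σ. Here z_{0.07} = -1.476, z_{0.81} = 0.8779.
So 33 = μ − 1.476σ and 57 = μ + 0.8779σ.
Subtracting: σ = (57 − 33)/(0.8779 − (-1.476)) = 10.20.
Then μ = 33 − (-1.476)·10.20 = 48.05.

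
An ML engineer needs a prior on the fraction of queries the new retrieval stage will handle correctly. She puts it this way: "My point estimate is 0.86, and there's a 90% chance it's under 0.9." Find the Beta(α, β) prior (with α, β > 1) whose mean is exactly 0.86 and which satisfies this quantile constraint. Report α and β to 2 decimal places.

With mean 0.86 fixed, write α = 0.86s, β = 0.14s where s = α+β.
Need P(θ < 0.9) = 0.9 under Beta(0.86s, 0.14s). Normal approximation: (q−m)/√(m(1−m)/s) ≈ z_{0.9} = 1.28, so s ≈ 0.86·0.14·(1.28)²/(0.9−0.86)² = 123.6.
At s = 123.6: P(θ<0.9) ≈ 0.910. Adjusting to match 0.9 gives s ≈ 113.92.
So α = 0.86·113.92 ≈ 97.97, β = 0.14·113.92 ≈ 15.95.

α ≈ 97.97, β ≈ 15.95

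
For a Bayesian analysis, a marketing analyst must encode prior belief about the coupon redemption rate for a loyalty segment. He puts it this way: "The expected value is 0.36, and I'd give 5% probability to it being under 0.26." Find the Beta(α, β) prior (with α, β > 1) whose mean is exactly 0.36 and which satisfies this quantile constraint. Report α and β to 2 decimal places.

With mean 0.36 fixed, write α = 0.36s, β = 0.64s where s = α+β.
Need P(θ < 0.26) = 0.05 under Beta(0.36s, 0.64s). Normal approximation: (q−m)/√(m(1−m)/s) ≈ z_{0.05} = -1.64, so s ≈ 0.36·0.64·(-1.64)²/(0.26−0.36)² = 62.3.
At s = 62.3: P(θ<0.26) ≈ 0.044. Adjusting to match 0.05 gives s ≈ 58.08.
So α = 0.36·58.08 ≈ 20.91, β = 0.64·58.08 ≈ 37.17.

α ≈ 20.91, β ≈ 37.17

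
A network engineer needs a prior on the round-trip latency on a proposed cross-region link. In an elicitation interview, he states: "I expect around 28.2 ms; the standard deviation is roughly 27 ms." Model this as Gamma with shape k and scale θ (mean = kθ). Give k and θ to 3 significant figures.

For Gamma(k, scale θ): mean = kθ, variance = kθ², so CV = 1/√k.
CV = SD/mean = 27/28.2 = 0.9574, hence k = 1/CV² = 1.09.
Then θ = mean/k = 28.2/1.09 = 25.9.

k ≈ 1.09, θ ≈ 25.9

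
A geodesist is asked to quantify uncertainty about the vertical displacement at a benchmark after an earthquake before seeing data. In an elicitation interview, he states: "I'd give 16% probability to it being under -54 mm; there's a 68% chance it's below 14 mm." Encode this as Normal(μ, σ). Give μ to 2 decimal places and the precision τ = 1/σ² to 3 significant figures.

μ = -7.75, τ = 0.000462

The p-quantile of Normal(μ,σ) is μ + z_p·σ, with z_{0.16} = -0.9945 and z_{0.68} = 0.4677.
Eliminate σ: μ = (z₂·x₁ − z₁·x₂)/(z₂ − z₁) = (0.4677·-54 − (-0.9945)·14)/1.462 = -7.75.
Then σ = (x₂ − x₁)/(z₂ − z₁) = (14 − -54)/1.462 = 46.51.
Precision τ = 1/σ² = 1/46.51² = 0.000462.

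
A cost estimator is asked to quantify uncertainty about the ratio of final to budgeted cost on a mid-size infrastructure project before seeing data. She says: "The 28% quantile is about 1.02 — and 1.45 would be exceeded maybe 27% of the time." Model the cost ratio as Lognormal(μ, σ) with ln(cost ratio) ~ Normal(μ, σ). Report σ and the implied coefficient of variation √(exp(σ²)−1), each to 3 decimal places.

If T ~ Lognormal(μ,σ) then ln T ~ Normal(μ,σ), so the p-quantile of ln T is μ + z_p·σ.
ln(1.02) = 0.0198 and ln(1.45) = 0.3716; z_{0.28} = -0.5828, z_{0.73} = 0.6128.
σ = (0.3716 − 0.0198)/(0.6128 − (-0.5828)) = 0.294.
μ = 0.0198 − (-0.5828)·0.294 = 0.191.
CV = √(exp(σ²)−1) = √(exp(0.0866)−1) = 0.301.

σ ≈ 0.294, CV ≈ 0.301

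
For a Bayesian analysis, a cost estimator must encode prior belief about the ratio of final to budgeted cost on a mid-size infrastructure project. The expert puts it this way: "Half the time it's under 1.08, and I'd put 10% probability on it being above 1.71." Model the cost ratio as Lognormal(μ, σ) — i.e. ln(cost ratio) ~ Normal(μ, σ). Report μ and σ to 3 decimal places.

If T ~ Lognormal(μ,σ) then ln T ~ Normal(μ,σ), so the p-quantile of ln T is μ + z_p·σ.
ln(1.08) = 0.07696 and ln(1.71) = 0.5365; z_{0.5} = 0, z_{0.9} = 1.282.
σ = (0.5365 − 0.07696)/(1.282 − (0)) = 0.359.
μ = 0.07696 − (0)·0.359 = 0.077.

μ ≈ 0.077, σ ≈ 0.359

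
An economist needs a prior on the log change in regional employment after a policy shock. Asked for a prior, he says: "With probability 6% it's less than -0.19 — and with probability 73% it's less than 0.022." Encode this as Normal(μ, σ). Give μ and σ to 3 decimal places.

μ = -0.038, σ = 0.098

For Normal(μ,σ), the p-quantile is μ + z_p·σ. Here z_{0.06} = -1.555, z_{0.73} = 0.6128.
So -0.19 = μ − 1.555σ and 0.022 = μ + 0.6128σ.
Subtracting: σ = (0.022 − -0.19)/(0.6128 − (-1.555)) = 0.098.
Then μ = -0.19 − (-1.555)·0.098 = -0.038.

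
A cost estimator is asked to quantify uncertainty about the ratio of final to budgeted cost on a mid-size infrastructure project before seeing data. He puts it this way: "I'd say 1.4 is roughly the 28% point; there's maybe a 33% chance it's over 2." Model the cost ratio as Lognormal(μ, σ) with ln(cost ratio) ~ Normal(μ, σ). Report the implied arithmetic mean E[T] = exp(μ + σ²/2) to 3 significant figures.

If T ~ Lognormal(μ,σ) then ln T ~ Normal(μ,σ), so the p-quantile of ln T is μ + z_p·σ.
ln(1.4) = 0.3365 and ln(2) = 0.6931; z_{0.28} = -0.5828, z_{0.67} = 0.4399.
σ = (0.6931 − 0.3365)/(0.4399 − (-0.5828)) = 0.349.
μ = 0.3365 − (-0.5828)·0.349 = 0.540.
E[T] = exp(μ + σ²/2) = exp(0.540 + 0.0608) = 1.82.

E[T] ≈ 1.82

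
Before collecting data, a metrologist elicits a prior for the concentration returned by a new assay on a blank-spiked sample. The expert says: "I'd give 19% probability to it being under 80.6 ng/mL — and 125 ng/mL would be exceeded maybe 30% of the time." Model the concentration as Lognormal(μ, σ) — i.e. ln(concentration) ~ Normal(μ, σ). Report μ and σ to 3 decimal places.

μ ≈ 4.664, σ ≈ 0.313

If T ~ Lognormal(μ,σ) then ln T ~ Normal(μ,σ), so the p-quantile of ln T is μ + z_p·σ.
ln(80.6) = 4.389 and ln(125) = 4.828; z_{0.19} = -0.8779, z_{0.7} = 0.5244.
σ = (4.828 − 4.389)/(0.5244 − (-0.8779)) = 0.313.
μ = 4.389 − (-0.8779)·0.313 = 4.664.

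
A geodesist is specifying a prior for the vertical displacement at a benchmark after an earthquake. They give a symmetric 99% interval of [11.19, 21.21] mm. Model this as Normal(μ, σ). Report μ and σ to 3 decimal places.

A symmetric 99% interval runs μ ± z·σ with z = 2.576.
Half-width = 5.01, so σ = 5.01/2.576 = 1.945.
μ is the interval midpoint, 16.200.

μ = 16.200, σ = 1.945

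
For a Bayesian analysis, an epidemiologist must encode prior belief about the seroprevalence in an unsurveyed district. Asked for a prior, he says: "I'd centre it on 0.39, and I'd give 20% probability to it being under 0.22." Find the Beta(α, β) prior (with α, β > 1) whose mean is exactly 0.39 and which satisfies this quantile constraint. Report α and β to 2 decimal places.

With mean 0.39 fixed, write α = 0.39s, β = 0.61s where s = α+β.
Need P(θ < 0.22) = 0.2 under Beta(0.39s, 0.61s). Normal approximation: (q−m)/√(m(1−m)/s) ≈ z_{0.2} = -0.842, so s ≈ 0.39·0.61·(-0.842)²/(0.22−0.39)² = 5.8.
At s = 5.8: P(θ<0.22) ≈ 0.205. Adjusting to match 0.2 gives s ≈ 6.05.
So α = 0.39·6.05 ≈ 2.36, β = 0.61·6.05 ≈ 3.69.

α ≈ 2.36, β ≈ 3.69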